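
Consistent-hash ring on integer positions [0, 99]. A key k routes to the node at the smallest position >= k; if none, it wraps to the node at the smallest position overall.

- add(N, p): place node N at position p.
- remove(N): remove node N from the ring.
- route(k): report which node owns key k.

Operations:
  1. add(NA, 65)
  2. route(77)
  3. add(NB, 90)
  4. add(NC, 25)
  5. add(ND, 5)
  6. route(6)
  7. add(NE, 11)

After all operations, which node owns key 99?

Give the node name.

Op 1: add NA@65 -> ring=[65:NA]
Op 2: route key 77: none >= 77, wrap to smallest pos 65 -> NA
Op 3: add NB@90 -> ring=[65:NA,90:NB]
Op 4: add NC@25 -> ring=[25:NC,65:NA,90:NB]
Op 5: add ND@5 -> ring=[5:ND,25:NC,65:NA,90:NB]
Op 6: route key 6: smallest pos >= 6 is 25 -> NC
Op 7: add NE@11 -> ring=[5:ND,11:NE,25:NC,65:NA,90:NB]
Final route key 99: none >= 99, wrap to smallest pos 5 -> ND

Answer: ND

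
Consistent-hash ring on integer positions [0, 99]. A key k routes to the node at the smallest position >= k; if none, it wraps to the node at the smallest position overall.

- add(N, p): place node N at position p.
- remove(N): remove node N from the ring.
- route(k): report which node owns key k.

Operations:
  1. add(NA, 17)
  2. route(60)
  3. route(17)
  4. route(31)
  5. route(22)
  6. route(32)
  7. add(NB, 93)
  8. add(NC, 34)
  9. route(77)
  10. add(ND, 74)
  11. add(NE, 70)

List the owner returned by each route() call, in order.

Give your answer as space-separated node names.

Op 1: add NA@17 -> ring=[17:NA]
Op 2: route key 60: none >= 60, wrap to smallest pos 17 -> NA
Op 3: route key 17: smallest pos >= 17 is 17 -> NA
Op 4: route key 31: none >= 31, wrap to smallest pos 17 -> NA
Op 5: route key 22: none >= 22, wrap to smallest pos 17 -> NA
Op 6: route key 32: none >= 32, wrap to smallest pos 17 -> NA
Op 7: add NB@93 -> ring=[17:NA,93:NB]
Op 8: add NC@34 -> ring=[17:NA,34:NC,93:NB]
Op 9: route key 77: smallest pos >= 77 is 93 -> NB
Op 10: add ND@74 -> ring=[17:NA,34:NC,74:ND,93:NB]
Op 11: add NE@70 -> ring=[17:NA,34:NC,70:NE,74:ND,93:NB]

Answer: NA NA NA NA NA NB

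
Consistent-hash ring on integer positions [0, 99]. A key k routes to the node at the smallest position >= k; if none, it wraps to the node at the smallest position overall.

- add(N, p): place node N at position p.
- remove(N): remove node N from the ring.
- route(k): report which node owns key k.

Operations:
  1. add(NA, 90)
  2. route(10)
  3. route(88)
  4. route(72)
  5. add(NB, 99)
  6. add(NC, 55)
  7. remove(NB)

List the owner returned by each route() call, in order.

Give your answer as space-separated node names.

Op 1: add NA@90 -> ring=[90:NA]
Op 2: route key 10: smallest pos >= 10 is 90 -> NA
Op 3: route key 88: smallest pos >= 88 is 90 -> NA
Op 4: route key 72: smallest pos >= 72 is 90 -> NA
Op 5: add NB@99 -> ring=[90:NA,99:NB]
Op 6: add NC@55 -> ring=[55:NC,90:NA,99:NB]
Op 7: remove NB -> ring=[55:NC,90:NA]

Answer: NA NA NA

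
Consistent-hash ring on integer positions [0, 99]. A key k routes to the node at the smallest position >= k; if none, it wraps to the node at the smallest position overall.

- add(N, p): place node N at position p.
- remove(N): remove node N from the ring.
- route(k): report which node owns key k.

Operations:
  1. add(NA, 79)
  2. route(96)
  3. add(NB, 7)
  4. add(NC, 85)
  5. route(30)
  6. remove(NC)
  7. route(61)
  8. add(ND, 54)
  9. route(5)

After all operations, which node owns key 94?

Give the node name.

Answer: NB

Derivation:
Op 1: add NA@79 -> ring=[79:NA]
Op 2: route key 96: none >= 96, wrap to smallest pos 79 -> NA
Op 3: add NB@7 -> ring=[7:NB,79:NA]
Op 4: add NC@85 -> ring=[7:NB,79:NA,85:NC]
Op 5: route key 30: smallest pos >= 30 is 79 -> NA
Op 6: remove NC -> ring=[7:NB,79:NA]
Op 7: route key 61: smallest pos >= 61 is 79 -> NA
Op 8: add ND@54 -> ring=[7:NB,54:ND,79:NA]
Op 9: route key 5: smallest pos >= 5 is 7 -> NB
Final route key 94: none >= 94, wrap to smallest pos 7 -> NB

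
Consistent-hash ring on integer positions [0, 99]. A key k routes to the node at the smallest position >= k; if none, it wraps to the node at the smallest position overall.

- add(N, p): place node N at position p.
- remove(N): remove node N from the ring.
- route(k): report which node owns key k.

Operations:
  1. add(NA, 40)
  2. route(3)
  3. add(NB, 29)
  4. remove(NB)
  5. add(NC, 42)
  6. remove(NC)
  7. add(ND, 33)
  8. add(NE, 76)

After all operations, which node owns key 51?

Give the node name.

Answer: NE

Derivation:
Op 1: add NA@40 -> ring=[40:NA]
Op 2: route key 3: smallest pos >= 3 is 40 -> NA
Op 3: add NB@29 -> ring=[29:NB,40:NA]
Op 4: remove NB -> ring=[40:NA]
Op 5: add NC@42 -> ring=[40:NA,42:NC]
Op 6: remove NC -> ring=[40:NA]
Op 7: add ND@33 -> ring=[33:ND,40:NA]
Op 8: add NE@76 -> ring=[33:ND,40:NA,76:NE]
Final route key 51: smallest pos >= 51 is 76 -> NE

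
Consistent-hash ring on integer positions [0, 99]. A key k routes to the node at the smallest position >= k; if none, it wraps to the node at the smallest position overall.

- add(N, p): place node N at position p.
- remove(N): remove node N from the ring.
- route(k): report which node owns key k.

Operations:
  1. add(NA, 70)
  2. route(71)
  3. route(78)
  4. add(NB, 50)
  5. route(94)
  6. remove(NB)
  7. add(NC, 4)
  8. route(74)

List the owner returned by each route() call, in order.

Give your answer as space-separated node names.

Op 1: add NA@70 -> ring=[70:NA]
Op 2: route key 71: none >= 71, wrap to smallest pos 70 -> NA
Op 3: route key 78: none >= 78, wrap to smallest pos 70 -> NA
Op 4: add NB@50 -> ring=[50:NB,70:NA]
Op 5: route key 94: none >= 94, wrap to smallest pos 50 -> NB
Op 6: remove NB -> ring=[70:NA]
Op 7: add NC@4 -> ring=[4:NC,70:NA]
Op 8: route key 74: none >= 74, wrap to smallest pos 4 -> NC

Answer: NA NA NB NC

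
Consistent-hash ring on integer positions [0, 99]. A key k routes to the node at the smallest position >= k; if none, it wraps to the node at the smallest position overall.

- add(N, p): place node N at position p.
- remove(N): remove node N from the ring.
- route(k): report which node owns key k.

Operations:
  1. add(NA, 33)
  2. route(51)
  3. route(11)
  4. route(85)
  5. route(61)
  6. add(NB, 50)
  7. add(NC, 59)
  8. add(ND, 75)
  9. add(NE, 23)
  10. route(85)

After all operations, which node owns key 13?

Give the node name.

Op 1: add NA@33 -> ring=[33:NA]
Op 2: route key 51: none >= 51, wrap to smallest pos 33 -> NA
Op 3: route key 11: smallest pos >= 11 is 33 -> NA
Op 4: route key 85: none >= 85, wrap to smallest pos 33 -> NA
Op 5: route key 61: none >= 61, wrap to smallest pos 33 -> NA
Op 6: add NB@50 -> ring=[33:NA,50:NB]
Op 7: add NC@59 -> ring=[33:NA,50:NB,59:NC]
Op 8: add ND@75 -> ring=[33:NA,50:NB,59:NC,75:ND]
Op 9: add NE@23 -> ring=[23:NE,33:NA,50:NB,59:NC,75:ND]
Op 10: route key 85: none >= 85, wrap to smallest pos 23 -> NE
Final route key 13: smallest pos >= 13 is 23 -> NE

Answer: NE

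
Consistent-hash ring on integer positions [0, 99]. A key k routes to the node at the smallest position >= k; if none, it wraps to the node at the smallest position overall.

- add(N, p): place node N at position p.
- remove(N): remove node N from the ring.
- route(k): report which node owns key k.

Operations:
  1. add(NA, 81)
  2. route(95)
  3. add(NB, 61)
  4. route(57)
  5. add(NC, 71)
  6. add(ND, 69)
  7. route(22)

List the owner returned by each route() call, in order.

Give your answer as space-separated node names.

Op 1: add NA@81 -> ring=[81:NA]
Op 2: route key 95: none >= 95, wrap to smallest pos 81 -> NA
Op 3: add NB@61 -> ring=[61:NB,81:NA]
Op 4: route key 57: smallest pos >= 57 is 61 -> NB
Op 5: add NC@71 -> ring=[61:NB,71:NC,81:NA]
Op 6: add ND@69 -> ring=[61:NB,69:ND,71:NC,81:NA]
Op 7: route key 22: smallest pos >= 22 is 61 -> NB

Answer: NA NB NB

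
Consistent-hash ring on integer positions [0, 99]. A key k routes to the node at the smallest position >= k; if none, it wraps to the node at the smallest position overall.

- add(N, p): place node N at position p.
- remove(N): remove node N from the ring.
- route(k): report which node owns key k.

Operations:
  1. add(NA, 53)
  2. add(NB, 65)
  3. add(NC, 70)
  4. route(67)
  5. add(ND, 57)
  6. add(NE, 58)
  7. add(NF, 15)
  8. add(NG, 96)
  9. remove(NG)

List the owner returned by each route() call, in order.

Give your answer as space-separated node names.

Answer: NC

Derivation:
Op 1: add NA@53 -> ring=[53:NA]
Op 2: add NB@65 -> ring=[53:NA,65:NB]
Op 3: add NC@70 -> ring=[53:NA,65:NB,70:NC]
Op 4: route key 67: smallest pos >= 67 is 70 -> NC
Op 5: add ND@57 -> ring=[53:NA,57:ND,65:NB,70:NC]
Op 6: add NE@58 -> ring=[53:NA,57:ND,58:NE,65:NB,70:NC]
Op 7: add NF@15 -> ring=[15:NF,53:NA,57:ND,58:NE,65:NB,70:NC]
Op 8: add NG@96 -> ring=[15:NF,53:NA,57:ND,58:NE,65:NB,70:NC,96:NG]
Op 9: remove NG -> ring=[15:NF,53:NA,57:ND,58:NE,65:NB,70:NC]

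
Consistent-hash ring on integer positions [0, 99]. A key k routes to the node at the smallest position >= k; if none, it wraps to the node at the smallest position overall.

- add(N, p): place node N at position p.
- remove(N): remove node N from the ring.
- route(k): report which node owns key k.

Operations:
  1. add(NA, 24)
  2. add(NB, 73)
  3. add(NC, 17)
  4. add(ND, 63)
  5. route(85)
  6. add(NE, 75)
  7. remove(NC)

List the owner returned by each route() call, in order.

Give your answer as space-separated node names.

Op 1: add NA@24 -> ring=[24:NA]
Op 2: add NB@73 -> ring=[24:NA,73:NB]
Op 3: add NC@17 -> ring=[17:NC,24:NA,73:NB]
Op 4: add ND@63 -> ring=[17:NC,24:NA,63:ND,73:NB]
Op 5: route key 85: none >= 85, wrap to smallest pos 17 -> NC
Op 6: add NE@75 -> ring=[17:NC,24:NA,63:ND,73:NB,75:NE]
Op 7: remove NC -> ring=[24:NA,63:ND,73:NB,75:NE]

Answer: NC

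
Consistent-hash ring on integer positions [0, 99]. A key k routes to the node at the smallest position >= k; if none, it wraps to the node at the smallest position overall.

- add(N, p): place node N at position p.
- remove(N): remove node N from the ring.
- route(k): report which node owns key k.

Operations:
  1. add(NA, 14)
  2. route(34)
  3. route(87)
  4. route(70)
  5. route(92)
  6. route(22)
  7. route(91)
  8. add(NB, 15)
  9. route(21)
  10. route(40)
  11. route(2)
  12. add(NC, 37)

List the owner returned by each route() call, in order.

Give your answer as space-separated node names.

Op 1: add NA@14 -> ring=[14:NA]
Op 2: route key 34: none >= 34, wrap to smallest pos 14 -> NA
Op 3: route key 87: none >= 87, wrap to smallest pos 14 -> NA
Op 4: route key 70: none >= 70, wrap to smallest pos 14 -> NA
Op 5: route key 92: none >= 92, wrap to smallest pos 14 -> NA
Op 6: route key 22: none >= 22, wrap to smallest pos 14 -> NA
Op 7: route key 91: none >= 91, wrap to smallest pos 14 -> NA
Op 8: add NB@15 -> ring=[14:NA,15:NB]
Op 9: route key 21: none >= 21, wrap to smallest pos 14 -> NA
Op 10: route key 40: none >= 40, wrap to smallest pos 14 -> NA
Op 11: route key 2: smallest pos >= 2 is 14 -> NA
Op 12: add NC@37 -> ring=[14:NA,15:NB,37:NC]

Answer: NA NA NA NA NA NA NA NA NA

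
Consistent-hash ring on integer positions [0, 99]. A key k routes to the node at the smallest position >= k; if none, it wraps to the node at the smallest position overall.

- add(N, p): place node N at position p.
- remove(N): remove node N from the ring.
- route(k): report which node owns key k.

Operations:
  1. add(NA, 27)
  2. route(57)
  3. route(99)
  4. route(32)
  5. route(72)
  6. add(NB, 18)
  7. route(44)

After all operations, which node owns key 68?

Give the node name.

Answer: NB

Derivation:
Op 1: add NA@27 -> ring=[27:NA]
Op 2: route key 57: none >= 57, wrap to smallest pos 27 -> NA
Op 3: route key 99: none >= 99, wrap to smallest pos 27 -> NA
Op 4: route key 32: none >= 32, wrap to smallest pos 27 -> NA
Op 5: route key 72: none >= 72, wrap to smallest pos 27 -> NA
Op 6: add NB@18 -> ring=[18:NB,27:NA]
Op 7: route key 44: none >= 44, wrap to smallest pos 18 -> NB
Final route key 68: none >= 68, wrap to smallest pos 18 -> NB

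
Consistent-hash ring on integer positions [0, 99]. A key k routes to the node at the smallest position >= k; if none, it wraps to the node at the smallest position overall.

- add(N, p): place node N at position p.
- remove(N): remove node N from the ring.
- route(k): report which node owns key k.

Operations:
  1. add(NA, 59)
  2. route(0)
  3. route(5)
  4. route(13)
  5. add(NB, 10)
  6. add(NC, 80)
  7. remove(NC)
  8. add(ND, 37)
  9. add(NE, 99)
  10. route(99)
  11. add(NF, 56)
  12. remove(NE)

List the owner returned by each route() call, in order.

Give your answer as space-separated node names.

Answer: NA NA NA NE

Derivation:
Op 1: add NA@59 -> ring=[59:NA]
Op 2: route key 0: smallest pos >= 0 is 59 -> NA
Op 3: route key 5: smallest pos >= 5 is 59 -> NA
Op 4: route key 13: smallest pos >= 13 is 59 -> NA
Op 5: add NB@10 -> ring=[10:NB,59:NA]
Op 6: add NC@80 -> ring=[10:NB,59:NA,80:NC]
Op 7: remove NC -> ring=[10:NB,59:NA]
Op 8: add ND@37 -> ring=[10:NB,37:ND,59:NA]
Op 9: add NE@99 -> ring=[10:NB,37:ND,59:NA,99:NE]
Op 10: route key 99: smallest pos >= 99 is 99 -> NE
Op 11: add NF@56 -> ring=[10:NB,37:ND,56:NF,59:NA,99:NE]
Op 12: remove NE -> ring=[10:NB,37:ND,56:NF,59:NA]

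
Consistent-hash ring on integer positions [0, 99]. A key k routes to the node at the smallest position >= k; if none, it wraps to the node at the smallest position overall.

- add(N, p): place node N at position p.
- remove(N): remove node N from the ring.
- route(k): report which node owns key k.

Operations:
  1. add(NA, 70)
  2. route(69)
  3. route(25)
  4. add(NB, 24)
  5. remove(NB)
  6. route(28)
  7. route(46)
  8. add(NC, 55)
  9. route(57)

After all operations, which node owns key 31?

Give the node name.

Answer: NC

Derivation:
Op 1: add NA@70 -> ring=[70:NA]
Op 2: route key 69: smallest pos >= 69 is 70 -> NA
Op 3: route key 25: smallest pos >= 25 is 70 -> NA
Op 4: add NB@24 -> ring=[24:NB,70:NA]
Op 5: remove NB -> ring=[70:NA]
Op 6: route key 28: smallest pos >= 28 is 70 -> NA
Op 7: route key 46: smallest pos >= 46 is 70 -> NA
Op 8: add NC@55 -> ring=[55:NC,70:NA]
Op 9: route key 57: smallest pos >= 57 is 70 -> NA
Final route key 31: smallest pos >= 31 is 55 -> NC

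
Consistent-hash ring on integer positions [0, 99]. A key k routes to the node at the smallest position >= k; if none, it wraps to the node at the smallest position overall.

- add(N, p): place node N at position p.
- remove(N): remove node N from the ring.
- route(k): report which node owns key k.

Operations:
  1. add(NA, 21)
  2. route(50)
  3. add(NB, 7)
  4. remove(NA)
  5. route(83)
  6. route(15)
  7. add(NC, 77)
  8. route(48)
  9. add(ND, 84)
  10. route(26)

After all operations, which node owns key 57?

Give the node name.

Op 1: add NA@21 -> ring=[21:NA]
Op 2: route key 50: none >= 50, wrap to smallest pos 21 -> NA
Op 3: add NB@7 -> ring=[7:NB,21:NA]
Op 4: remove NA -> ring=[7:NB]
Op 5: route key 83: none >= 83, wrap to smallest pos 7 -> NB
Op 6: route key 15: none >= 15, wrap to smallest pos 7 -> NB
Op 7: add NC@77 -> ring=[7:NB,77:NC]
Op 8: route key 48: smallest pos >= 48 is 77 -> NC
Op 9: add ND@84 -> ring=[7:NB,77:NC,84:ND]
Op 10: route key 26: smallest pos >= 26 is 77 -> NC
Final route key 57: smallest pos >= 57 is 77 -> NC

Answer: NC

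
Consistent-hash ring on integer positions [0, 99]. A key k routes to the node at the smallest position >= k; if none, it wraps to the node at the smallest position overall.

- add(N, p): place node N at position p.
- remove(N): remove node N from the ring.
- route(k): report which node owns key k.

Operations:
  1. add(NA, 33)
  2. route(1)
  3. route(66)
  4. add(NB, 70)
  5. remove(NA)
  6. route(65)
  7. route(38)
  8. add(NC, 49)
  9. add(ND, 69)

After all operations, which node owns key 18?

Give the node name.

Op 1: add NA@33 -> ring=[33:NA]
Op 2: route key 1: smallest pos >= 1 is 33 -> NA
Op 3: route key 66: none >= 66, wrap to smallest pos 33 -> NA
Op 4: add NB@70 -> ring=[33:NA,70:NB]
Op 5: remove NA -> ring=[70:NB]
Op 6: route key 65: smallest pos >= 65 is 70 -> NB
Op 7: route key 38: smallest pos >= 38 is 70 -> NB
Op 8: add NC@49 -> ring=[49:NC,70:NB]
Op 9: add ND@69 -> ring=[49:NC,69:ND,70:NB]
Final route key 18: smallest pos >= 18 is 49 -> NC

Answer: NC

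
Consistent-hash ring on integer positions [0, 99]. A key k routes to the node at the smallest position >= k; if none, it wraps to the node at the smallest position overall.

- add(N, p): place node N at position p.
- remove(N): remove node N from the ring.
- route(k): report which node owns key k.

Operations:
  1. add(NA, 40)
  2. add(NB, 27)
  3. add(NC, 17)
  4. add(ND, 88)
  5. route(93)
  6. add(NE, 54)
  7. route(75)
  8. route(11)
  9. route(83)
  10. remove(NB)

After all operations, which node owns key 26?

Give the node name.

Op 1: add NA@40 -> ring=[40:NA]
Op 2: add NB@27 -> ring=[27:NB,40:NA]
Op 3: add NC@17 -> ring=[17:NC,27:NB,40:NA]
Op 4: add ND@88 -> ring=[17:NC,27:NB,40:NA,88:ND]
Op 5: route key 93: none >= 93, wrap to smallest pos 17 -> NC
Op 6: add NE@54 -> ring=[17:NC,27:NB,40:NA,54:NE,88:ND]
Op 7: route key 75: smallest pos >= 75 is 88 -> ND
Op 8: route key 11: smallest pos >= 11 is 17 -> NC
Op 9: route key 83: smallest pos >= 83 is 88 -> ND
Op 10: remove NB -> ring=[17:NC,40:NA,54:NE,88:ND]
Final route key 26: smallest pos >= 26 is 40 -> NA

Answer: NA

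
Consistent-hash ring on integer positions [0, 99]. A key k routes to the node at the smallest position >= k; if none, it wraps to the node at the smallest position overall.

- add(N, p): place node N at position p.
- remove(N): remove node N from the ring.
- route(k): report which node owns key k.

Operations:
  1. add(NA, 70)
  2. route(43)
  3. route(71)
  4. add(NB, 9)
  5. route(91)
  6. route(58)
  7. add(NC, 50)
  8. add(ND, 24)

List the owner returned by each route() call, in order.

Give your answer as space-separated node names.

Answer: NA NA NB NA

Derivation:
Op 1: add NA@70 -> ring=[70:NA]
Op 2: route key 43: smallest pos >= 43 is 70 -> NA
Op 3: route key 71: none >= 71, wrap to smallest pos 70 -> NA
Op 4: add NB@9 -> ring=[9:NB,70:NA]
Op 5: route key 91: none >= 91, wrap to smallest pos 9 -> NB
Op 6: route key 58: smallest pos >= 58 is 70 -> NA
Op 7: add NC@50 -> ring=[9:NB,50:NC,70:NA]
Op 8: add ND@24 -> ring=[9:NB,24:ND,50:NC,70:NA]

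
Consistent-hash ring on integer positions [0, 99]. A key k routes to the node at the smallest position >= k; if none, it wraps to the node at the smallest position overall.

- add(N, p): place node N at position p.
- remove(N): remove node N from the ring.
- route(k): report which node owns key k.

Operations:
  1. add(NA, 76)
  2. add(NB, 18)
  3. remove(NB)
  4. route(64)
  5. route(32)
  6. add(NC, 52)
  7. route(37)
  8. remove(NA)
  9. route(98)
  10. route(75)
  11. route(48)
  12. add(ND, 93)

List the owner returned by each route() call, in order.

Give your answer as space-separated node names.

Op 1: add NA@76 -> ring=[76:NA]
Op 2: add NB@18 -> ring=[18:NB,76:NA]
Op 3: remove NB -> ring=[76:NA]
Op 4: route key 64: smallest pos >= 64 is 76 -> NA
Op 5: route key 32: smallest pos >= 32 is 76 -> NA
Op 6: add NC@52 -> ring=[52:NC,76:NA]
Op 7: route key 37: smallest pos >= 37 is 52 -> NC
Op 8: remove NA -> ring=[52:NC]
Op 9: route key 98: none >= 98, wrap to smallest pos 52 -> NC
Op 10: route key 75: none >= 75, wrap to smallest pos 52 -> NC
Op 11: route key 48: smallest pos >= 48 is 52 -> NC
Op 12: add ND@93 -> ring=[52:NC,93:ND]

Answer: NA NA NC NC NC NC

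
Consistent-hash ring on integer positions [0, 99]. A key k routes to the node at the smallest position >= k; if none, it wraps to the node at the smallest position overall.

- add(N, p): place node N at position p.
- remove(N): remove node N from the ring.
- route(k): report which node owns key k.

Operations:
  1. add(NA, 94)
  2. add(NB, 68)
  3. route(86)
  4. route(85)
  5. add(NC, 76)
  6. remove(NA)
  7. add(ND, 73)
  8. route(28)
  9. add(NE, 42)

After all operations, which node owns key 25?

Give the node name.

Op 1: add NA@94 -> ring=[94:NA]
Op 2: add NB@68 -> ring=[68:NB,94:NA]
Op 3: route key 86: smallest pos >= 86 is 94 -> NA
Op 4: route key 85: smallest pos >= 85 is 94 -> NA
Op 5: add NC@76 -> ring=[68:NB,76:NC,94:NA]
Op 6: remove NA -> ring=[68:NB,76:NC]
Op 7: add ND@73 -> ring=[68:NB,73:ND,76:NC]
Op 8: route key 28: smallest pos >= 28 is 68 -> NB
Op 9: add NE@42 -> ring=[42:NE,68:NB,73:ND,76:NC]
Final route key 25: smallest pos >= 25 is 42 -> NE

Answer: NE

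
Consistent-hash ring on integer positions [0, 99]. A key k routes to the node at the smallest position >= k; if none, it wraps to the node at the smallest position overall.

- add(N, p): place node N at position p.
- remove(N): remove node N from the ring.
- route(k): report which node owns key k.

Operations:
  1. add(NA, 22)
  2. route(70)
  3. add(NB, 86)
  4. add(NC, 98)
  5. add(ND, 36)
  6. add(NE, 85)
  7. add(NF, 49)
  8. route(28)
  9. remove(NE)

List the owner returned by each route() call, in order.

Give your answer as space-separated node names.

Answer: NA ND

Derivation:
Op 1: add NA@22 -> ring=[22:NA]
Op 2: route key 70: none >= 70, wrap to smallest pos 22 -> NA
Op 3: add NB@86 -> ring=[22:NA,86:NB]
Op 4: add NC@98 -> ring=[22:NA,86:NB,98:NC]
Op 5: add ND@36 -> ring=[22:NA,36:ND,86:NB,98:NC]
Op 6: add NE@85 -> ring=[22:NA,36:ND,85:NE,86:NB,98:NC]
Op 7: add NF@49 -> ring=[22:NA,36:ND,49:NF,85:NE,86:NB,98:NC]
Op 8: route key 28: smallest pos >= 28 is 36 -> ND
Op 9: remove NE -> ring=[22:NA,36:ND,49:NF,86:NB,98:NC]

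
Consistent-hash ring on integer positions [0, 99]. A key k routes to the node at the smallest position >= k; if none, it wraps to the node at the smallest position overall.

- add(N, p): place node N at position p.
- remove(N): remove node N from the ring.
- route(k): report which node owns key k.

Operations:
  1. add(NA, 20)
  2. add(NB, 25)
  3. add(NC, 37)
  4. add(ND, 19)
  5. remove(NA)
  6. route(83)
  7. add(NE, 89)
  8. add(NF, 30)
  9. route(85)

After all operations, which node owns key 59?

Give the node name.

Answer: NE

Derivation:
Op 1: add NA@20 -> ring=[20:NA]
Op 2: add NB@25 -> ring=[20:NA,25:NB]
Op 3: add NC@37 -> ring=[20:NA,25:NB,37:NC]
Op 4: add ND@19 -> ring=[19:ND,20:NA,25:NB,37:NC]
Op 5: remove NA -> ring=[19:ND,25:NB,37:NC]
Op 6: route key 83: none >= 83, wrap to smallest pos 19 -> ND
Op 7: add NE@89 -> ring=[19:ND,25:NB,37:NC,89:NE]
Op 8: add NF@30 -> ring=[19:ND,25:NB,30:NF,37:NC,89:NE]
Op 9: route key 85: smallest pos >= 85 is 89 -> NE
Final route key 59: smallest pos >= 59 is 89 -> NE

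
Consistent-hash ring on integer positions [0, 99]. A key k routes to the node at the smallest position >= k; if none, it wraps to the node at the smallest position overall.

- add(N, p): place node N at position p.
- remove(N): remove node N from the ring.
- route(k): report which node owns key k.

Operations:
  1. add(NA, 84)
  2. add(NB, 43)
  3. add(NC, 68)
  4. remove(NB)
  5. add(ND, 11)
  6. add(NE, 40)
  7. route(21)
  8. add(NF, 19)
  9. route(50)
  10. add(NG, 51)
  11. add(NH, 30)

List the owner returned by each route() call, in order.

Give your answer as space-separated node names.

Op 1: add NA@84 -> ring=[84:NA]
Op 2: add NB@43 -> ring=[43:NB,84:NA]
Op 3: add NC@68 -> ring=[43:NB,68:NC,84:NA]
Op 4: remove NB -> ring=[68:NC,84:NA]
Op 5: add ND@11 -> ring=[11:ND,68:NC,84:NA]
Op 6: add NE@40 -> ring=[11:ND,40:NE,68:NC,84:NA]
Op 7: route key 21: smallest pos >= 21 is 40 -> NE
Op 8: add NF@19 -> ring=[11:ND,19:NF,40:NE,68:NC,84:NA]
Op 9: route key 50: smallest pos >= 50 is 68 -> NC
Op 10: add NG@51 -> ring=[11:ND,19:NF,40:NE,51:NG,68:NC,84:NA]
Op 11: add NH@30 -> ring=[11:ND,19:NF,30:NH,40:NE,51:NG,68:NC,84:NA]

Answer: NE NC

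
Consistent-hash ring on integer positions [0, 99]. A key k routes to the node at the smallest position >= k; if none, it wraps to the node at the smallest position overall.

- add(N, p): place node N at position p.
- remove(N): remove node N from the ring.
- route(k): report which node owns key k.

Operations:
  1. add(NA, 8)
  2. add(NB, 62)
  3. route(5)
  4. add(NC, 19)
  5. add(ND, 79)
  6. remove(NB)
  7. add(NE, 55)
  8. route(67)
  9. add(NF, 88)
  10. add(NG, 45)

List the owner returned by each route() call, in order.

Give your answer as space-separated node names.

Op 1: add NA@8 -> ring=[8:NA]
Op 2: add NB@62 -> ring=[8:NA,62:NB]
Op 3: route key 5: smallest pos >= 5 is 8 -> NA
Op 4: add NC@19 -> ring=[8:NA,19:NC,62:NB]
Op 5: add ND@79 -> ring=[8:NA,19:NC,62:NB,79:ND]
Op 6: remove NB -> ring=[8:NA,19:NC,79:ND]
Op 7: add NE@55 -> ring=[8:NA,19:NC,55:NE,79:ND]
Op 8: route key 67: smallest pos >= 67 is 79 -> ND
Op 9: add NF@88 -> ring=[8:NA,19:NC,55:NE,79:ND,88:NF]
Op 10: add NG@45 -> ring=[8:NA,19:NC,45:NG,55:NE,79:ND,88:NF]

Answer: NA ND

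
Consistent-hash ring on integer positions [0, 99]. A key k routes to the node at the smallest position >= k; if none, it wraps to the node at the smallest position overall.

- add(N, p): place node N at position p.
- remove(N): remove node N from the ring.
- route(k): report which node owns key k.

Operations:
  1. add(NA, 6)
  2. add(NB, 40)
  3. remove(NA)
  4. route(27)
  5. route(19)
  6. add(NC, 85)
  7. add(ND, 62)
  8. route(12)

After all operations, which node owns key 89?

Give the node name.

Answer: NB

Derivation:
Op 1: add NA@6 -> ring=[6:NA]
Op 2: add NB@40 -> ring=[6:NA,40:NB]
Op 3: remove NA -> ring=[40:NB]
Op 4: route key 27: smallest pos >= 27 is 40 -> NB
Op 5: route key 19: smallest pos >= 19 is 40 -> NB
Op 6: add NC@85 -> ring=[40:NB,85:NC]
Op 7: add ND@62 -> ring=[40:NB,62:ND,85:NC]
Op 8: route key 12: smallest pos >= 12 is 40 -> NB
Final route key 89: none >= 89, wrap to smallest pos 40 -> NB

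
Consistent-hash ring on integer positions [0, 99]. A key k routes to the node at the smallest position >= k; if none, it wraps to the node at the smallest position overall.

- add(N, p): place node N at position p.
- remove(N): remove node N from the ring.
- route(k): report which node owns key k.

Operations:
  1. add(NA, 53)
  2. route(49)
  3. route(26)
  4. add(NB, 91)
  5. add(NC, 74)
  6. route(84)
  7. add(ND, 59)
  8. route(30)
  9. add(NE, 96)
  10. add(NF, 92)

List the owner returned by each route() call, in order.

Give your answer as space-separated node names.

Answer: NA NA NB NA

Derivation:
Op 1: add NA@53 -> ring=[53:NA]
Op 2: route key 49: smallest pos >= 49 is 53 -> NA
Op 3: route key 26: smallest pos >= 26 is 53 -> NA
Op 4: add NB@91 -> ring=[53:NA,91:NB]
Op 5: add NC@74 -> ring=[53:NA,74:NC,91:NB]
Op 6: route key 84: smallest pos >= 84 is 91 -> NB
Op 7: add ND@59 -> ring=[53:NA,59:ND,74:NC,91:NB]
Op 8: route key 30: smallest pos >= 30 is 53 -> NA
Op 9: add NE@96 -> ring=[53:NA,59:ND,74:NC,91:NB,96:NE]
Op 10: add NF@92 -> ring=[53:NA,59:ND,74:NC,91:NB,92:NF,96:NE]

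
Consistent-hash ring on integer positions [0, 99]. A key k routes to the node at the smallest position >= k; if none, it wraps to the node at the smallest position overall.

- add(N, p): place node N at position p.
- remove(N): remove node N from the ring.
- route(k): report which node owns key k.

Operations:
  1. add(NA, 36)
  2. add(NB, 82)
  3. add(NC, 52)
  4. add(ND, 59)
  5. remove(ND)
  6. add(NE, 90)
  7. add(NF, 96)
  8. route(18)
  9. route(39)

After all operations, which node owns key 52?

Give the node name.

Op 1: add NA@36 -> ring=[36:NA]
Op 2: add NB@82 -> ring=[36:NA,82:NB]
Op 3: add NC@52 -> ring=[36:NA,52:NC,82:NB]
Op 4: add ND@59 -> ring=[36:NA,52:NC,59:ND,82:NB]
Op 5: remove ND -> ring=[36:NA,52:NC,82:NB]
Op 6: add NE@90 -> ring=[36:NA,52:NC,82:NB,90:NE]
Op 7: add NF@96 -> ring=[36:NA,52:NC,82:NB,90:NE,96:NF]
Op 8: route key 18: smallest pos >= 18 is 36 -> NA
Op 9: route key 39: smallest pos >= 39 is 52 -> NC
Final route key 52: smallest pos >= 52 is 52 -> NC

Answer: NC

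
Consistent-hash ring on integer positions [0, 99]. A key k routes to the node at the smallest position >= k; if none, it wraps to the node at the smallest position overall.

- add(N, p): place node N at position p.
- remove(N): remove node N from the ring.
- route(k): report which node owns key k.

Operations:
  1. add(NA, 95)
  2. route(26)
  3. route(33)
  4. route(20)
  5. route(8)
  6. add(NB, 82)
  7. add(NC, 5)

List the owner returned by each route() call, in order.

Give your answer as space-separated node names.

Answer: NA NA NA NA

Derivation:
Op 1: add NA@95 -> ring=[95:NA]
Op 2: route key 26: smallest pos >= 26 is 95 -> NA
Op 3: route key 33: smallest pos >= 33 is 95 -> NA
Op 4: route key 20: smallest pos >= 20 is 95 -> NA
Op 5: route key 8: smallest pos >= 8 is 95 -> NA
Op 6: add NB@82 -> ring=[82:NB,95:NA]
Op 7: add NC@5 -> ring=[5:NC,82:NB,95:NA]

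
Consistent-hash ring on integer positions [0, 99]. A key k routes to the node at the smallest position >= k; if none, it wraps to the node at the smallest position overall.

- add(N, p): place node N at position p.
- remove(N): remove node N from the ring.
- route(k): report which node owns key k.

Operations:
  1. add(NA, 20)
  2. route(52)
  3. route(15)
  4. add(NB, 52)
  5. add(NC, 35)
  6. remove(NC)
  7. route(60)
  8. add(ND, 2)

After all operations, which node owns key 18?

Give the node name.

Op 1: add NA@20 -> ring=[20:NA]
Op 2: route key 52: none >= 52, wrap to smallest pos 20 -> NA
Op 3: route key 15: smallest pos >= 15 is 20 -> NA
Op 4: add NB@52 -> ring=[20:NA,52:NB]
Op 5: add NC@35 -> ring=[20:NA,35:NC,52:NB]
Op 6: remove NC -> ring=[20:NA,52:NB]
Op 7: route key 60: none >= 60, wrap to smallest pos 20 -> NA
Op 8: add ND@2 -> ring=[2:ND,20:NA,52:NB]
Final route key 18: smallest pos >= 18 is 20 -> NA

Answer: NA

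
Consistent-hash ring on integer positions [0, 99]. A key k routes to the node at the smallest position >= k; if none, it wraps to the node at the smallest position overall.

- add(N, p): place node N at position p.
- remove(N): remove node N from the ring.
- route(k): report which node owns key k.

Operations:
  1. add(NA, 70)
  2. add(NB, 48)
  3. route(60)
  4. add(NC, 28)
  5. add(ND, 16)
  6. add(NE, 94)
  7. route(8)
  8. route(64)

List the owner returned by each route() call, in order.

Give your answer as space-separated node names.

Answer: NA ND NA

Derivation:
Op 1: add NA@70 -> ring=[70:NA]
Op 2: add NB@48 -> ring=[48:NB,70:NA]
Op 3: route key 60: smallest pos >= 60 is 70 -> NA
Op 4: add NC@28 -> ring=[28:NC,48:NB,70:NA]
Op 5: add ND@16 -> ring=[16:ND,28:NC,48:NB,70:NA]
Op 6: add NE@94 -> ring=[16:ND,28:NC,48:NB,70:NA,94:NE]
Op 7: route key 8: smallest pos >= 8 is 16 -> ND
Op 8: route key 64: smallest pos >= 64 is 70 -> NA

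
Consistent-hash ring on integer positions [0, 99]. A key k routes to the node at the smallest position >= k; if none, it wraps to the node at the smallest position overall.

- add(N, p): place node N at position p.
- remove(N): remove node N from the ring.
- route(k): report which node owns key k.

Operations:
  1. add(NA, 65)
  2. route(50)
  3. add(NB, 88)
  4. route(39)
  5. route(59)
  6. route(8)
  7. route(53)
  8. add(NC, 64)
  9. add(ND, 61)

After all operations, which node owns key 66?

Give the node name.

Op 1: add NA@65 -> ring=[65:NA]
Op 2: route key 50: smallest pos >= 50 is 65 -> NA
Op 3: add NB@88 -> ring=[65:NA,88:NB]
Op 4: route key 39: smallest pos >= 39 is 65 -> NA
Op 5: route key 59: smallest pos >= 59 is 65 -> NA
Op 6: route key 8: smallest pos >= 8 is 65 -> NA
Op 7: route key 53: smallest pos >= 53 is 65 -> NA
Op 8: add NC@64 -> ring=[64:NC,65:NA,88:NB]
Op 9: add ND@61 -> ring=[61:ND,64:NC,65:NA,88:NB]
Final route key 66: smallest pos >= 66 is 88 -> NB

Answer: NB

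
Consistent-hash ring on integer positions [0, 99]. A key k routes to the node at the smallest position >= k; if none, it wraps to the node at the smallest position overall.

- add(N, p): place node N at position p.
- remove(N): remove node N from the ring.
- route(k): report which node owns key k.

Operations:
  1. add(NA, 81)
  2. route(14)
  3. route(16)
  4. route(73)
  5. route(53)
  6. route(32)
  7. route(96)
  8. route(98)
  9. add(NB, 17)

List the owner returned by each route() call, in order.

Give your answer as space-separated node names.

Op 1: add NA@81 -> ring=[81:NA]
Op 2: route key 14: smallest pos >= 14 is 81 -> NA
Op 3: route key 16: smallest pos >= 16 is 81 -> NA
Op 4: route key 73: smallest pos >= 73 is 81 -> NA
Op 5: route key 53: smallest pos >= 53 is 81 -> NA
Op 6: route key 32: smallest pos >= 32 is 81 -> NA
Op 7: route key 96: none >= 96, wrap to smallest pos 81 -> NA
Op 8: route key 98: none >= 98, wrap to smallest pos 81 -> NA
Op 9: add NB@17 -> ring=[17:NB,81:NA]

Answer: NA NA NA NA NA NA NA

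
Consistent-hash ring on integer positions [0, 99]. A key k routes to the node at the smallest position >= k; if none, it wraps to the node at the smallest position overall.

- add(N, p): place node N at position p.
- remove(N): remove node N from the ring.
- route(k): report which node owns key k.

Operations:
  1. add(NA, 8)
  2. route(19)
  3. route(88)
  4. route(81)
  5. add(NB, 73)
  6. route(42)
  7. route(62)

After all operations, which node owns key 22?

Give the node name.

Answer: NB

Derivation:
Op 1: add NA@8 -> ring=[8:NA]
Op 2: route key 19: none >= 19, wrap to smallest pos 8 -> NA
Op 3: route key 88: none >= 88, wrap to smallest pos 8 -> NA
Op 4: route key 81: none >= 81, wrap to smallest pos 8 -> NA
Op 5: add NB@73 -> ring=[8:NA,73:NB]
Op 6: route key 42: smallest pos >= 42 is 73 -> NB
Op 7: route key 62: smallest pos >= 62 is 73 -> NB
Final route key 22: smallest pos >= 22 is 73 -> NB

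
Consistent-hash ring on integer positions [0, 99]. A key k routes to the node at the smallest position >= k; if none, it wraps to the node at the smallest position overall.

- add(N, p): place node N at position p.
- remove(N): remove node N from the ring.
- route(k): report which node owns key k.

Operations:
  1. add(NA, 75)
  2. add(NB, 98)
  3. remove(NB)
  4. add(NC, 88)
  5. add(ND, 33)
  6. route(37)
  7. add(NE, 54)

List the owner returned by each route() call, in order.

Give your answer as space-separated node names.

Op 1: add NA@75 -> ring=[75:NA]
Op 2: add NB@98 -> ring=[75:NA,98:NB]
Op 3: remove NB -> ring=[75:NA]
Op 4: add NC@88 -> ring=[75:NA,88:NC]
Op 5: add ND@33 -> ring=[33:ND,75:NA,88:NC]
Op 6: route key 37: smallest pos >= 37 is 75 -> NA
Op 7: add NE@54 -> ring=[33:ND,54:NE,75:NA,88:NC]

Answer: NA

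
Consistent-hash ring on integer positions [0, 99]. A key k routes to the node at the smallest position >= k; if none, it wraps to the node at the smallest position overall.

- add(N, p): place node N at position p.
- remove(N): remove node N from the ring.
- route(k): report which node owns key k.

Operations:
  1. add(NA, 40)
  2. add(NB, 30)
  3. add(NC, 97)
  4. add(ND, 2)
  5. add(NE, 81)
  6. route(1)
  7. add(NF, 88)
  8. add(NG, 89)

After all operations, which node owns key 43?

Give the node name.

Op 1: add NA@40 -> ring=[40:NA]
Op 2: add NB@30 -> ring=[30:NB,40:NA]
Op 3: add NC@97 -> ring=[30:NB,40:NA,97:NC]
Op 4: add ND@2 -> ring=[2:ND,30:NB,40:NA,97:NC]
Op 5: add NE@81 -> ring=[2:ND,30:NB,40:NA,81:NE,97:NC]
Op 6: route key 1: smallest pos >= 1 is 2 -> ND
Op 7: add NF@88 -> ring=[2:ND,30:NB,40:NA,81:NE,88:NF,97:NC]
Op 8: add NG@89 -> ring=[2:ND,30:NB,40:NA,81:NE,88:NF,89:NG,97:NC]
Final route key 43: smallest pos >= 43 is 81 -> NE

Answer: NE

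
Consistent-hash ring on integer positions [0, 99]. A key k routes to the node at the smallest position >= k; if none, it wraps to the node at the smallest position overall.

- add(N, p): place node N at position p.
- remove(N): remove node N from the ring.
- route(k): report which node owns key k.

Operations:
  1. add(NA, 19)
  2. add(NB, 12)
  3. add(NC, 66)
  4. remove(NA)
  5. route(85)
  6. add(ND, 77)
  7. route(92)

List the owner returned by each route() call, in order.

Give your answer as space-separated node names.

Op 1: add NA@19 -> ring=[19:NA]
Op 2: add NB@12 -> ring=[12:NB,19:NA]
Op 3: add NC@66 -> ring=[12:NB,19:NA,66:NC]
Op 4: remove NA -> ring=[12:NB,66:NC]
Op 5: route key 85: none >= 85, wrap to smallest pos 12 -> NB
Op 6: add ND@77 -> ring=[12:NB,66:NC,77:ND]
Op 7: route key 92: none >= 92, wrap to smallest pos 12 -> NB

Answer: NB NB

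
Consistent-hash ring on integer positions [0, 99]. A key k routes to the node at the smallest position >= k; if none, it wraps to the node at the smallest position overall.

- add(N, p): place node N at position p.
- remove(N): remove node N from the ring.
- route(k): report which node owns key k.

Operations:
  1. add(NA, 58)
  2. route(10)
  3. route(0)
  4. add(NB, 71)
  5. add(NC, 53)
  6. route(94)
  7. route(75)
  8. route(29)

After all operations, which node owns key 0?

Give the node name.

Op 1: add NA@58 -> ring=[58:NA]
Op 2: route key 10: smallest pos >= 10 is 58 -> NA
Op 3: route key 0: smallest pos >= 0 is 58 -> NA
Op 4: add NB@71 -> ring=[58:NA,71:NB]
Op 5: add NC@53 -> ring=[53:NC,58:NA,71:NB]
Op 6: route key 94: none >= 94, wrap to smallest pos 53 -> NC
Op 7: route key 75: none >= 75, wrap to smallest pos 53 -> NC
Op 8: route key 29: smallest pos >= 29 is 53 -> NC
Final route key 0: smallest pos >= 0 is 53 -> NC

Answer: NC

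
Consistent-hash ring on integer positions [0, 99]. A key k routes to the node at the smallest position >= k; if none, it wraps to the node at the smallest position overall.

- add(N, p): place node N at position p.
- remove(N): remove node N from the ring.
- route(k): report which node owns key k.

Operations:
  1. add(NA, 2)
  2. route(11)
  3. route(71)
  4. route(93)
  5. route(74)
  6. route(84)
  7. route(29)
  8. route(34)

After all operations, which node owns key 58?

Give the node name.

Op 1: add NA@2 -> ring=[2:NA]
Op 2: route key 11: none >= 11, wrap to smallest pos 2 -> NA
Op 3: route key 71: none >= 71, wrap to smallest pos 2 -> NA
Op 4: route key 93: none >= 93, wrap to smallest pos 2 -> NA
Op 5: route key 74: none >= 74, wrap to smallest pos 2 -> NA
Op 6: route key 84: none >= 84, wrap to smallest pos 2 -> NA
Op 7: route key 29: none >= 29, wrap to smallest pos 2 -> NA
Op 8: route key 34: none >= 34, wrap to smallest pos 2 -> NA
Final route key 58: none >= 58, wrap to smallest pos 2 -> NA

Answer: NA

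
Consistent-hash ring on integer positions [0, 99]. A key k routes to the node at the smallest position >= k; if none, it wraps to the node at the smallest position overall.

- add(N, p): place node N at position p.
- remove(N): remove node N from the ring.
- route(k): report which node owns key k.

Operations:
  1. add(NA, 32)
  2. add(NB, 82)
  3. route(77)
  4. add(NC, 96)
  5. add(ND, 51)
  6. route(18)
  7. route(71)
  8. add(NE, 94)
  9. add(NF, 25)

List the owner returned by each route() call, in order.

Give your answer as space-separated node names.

Answer: NB NA NB

Derivation:
Op 1: add NA@32 -> ring=[32:NA]
Op 2: add NB@82 -> ring=[32:NA,82:NB]
Op 3: route key 77: smallest pos >= 77 is 82 -> NB
Op 4: add NC@96 -> ring=[32:NA,82:NB,96:NC]
Op 5: add ND@51 -> ring=[32:NA,51:ND,82:NB,96:NC]
Op 6: route key 18: smallest pos >= 18 is 32 -> NA
Op 7: route key 71: smallest pos >= 71 is 82 -> NB
Op 8: add NE@94 -> ring=[32:NA,51:ND,82:NB,94:NE,96:NC]
Op 9: add NF@25 -> ring=[25:NF,32:NA,51:ND,82:NB,94:NE,96:NC]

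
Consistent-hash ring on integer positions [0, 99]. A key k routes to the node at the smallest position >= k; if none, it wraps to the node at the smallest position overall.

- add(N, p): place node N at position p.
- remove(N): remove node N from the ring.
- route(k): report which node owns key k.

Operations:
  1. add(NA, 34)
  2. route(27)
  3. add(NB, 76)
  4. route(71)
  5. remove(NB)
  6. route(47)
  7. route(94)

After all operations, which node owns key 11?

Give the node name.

Answer: NA

Derivation:
Op 1: add NA@34 -> ring=[34:NA]
Op 2: route key 27: smallest pos >= 27 is 34 -> NA
Op 3: add NB@76 -> ring=[34:NA,76:NB]
Op 4: route key 71: smallest pos >= 71 is 76 -> NB
Op 5: remove NB -> ring=[34:NA]
Op 6: route key 47: none >= 47, wrap to smallest pos 34 -> NA
Op 7: route key 94: none >= 94, wrap to smallest pos 34 -> NA
Final route key 11: smallest pos >= 11 is 34 -> NA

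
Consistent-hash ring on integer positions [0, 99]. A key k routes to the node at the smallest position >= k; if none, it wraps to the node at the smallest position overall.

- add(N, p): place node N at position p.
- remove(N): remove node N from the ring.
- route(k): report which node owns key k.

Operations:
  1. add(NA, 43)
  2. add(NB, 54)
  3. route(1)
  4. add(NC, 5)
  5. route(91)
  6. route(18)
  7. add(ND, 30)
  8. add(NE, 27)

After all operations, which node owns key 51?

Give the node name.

Answer: NB

Derivation:
Op 1: add NA@43 -> ring=[43:NA]
Op 2: add NB@54 -> ring=[43:NA,54:NB]
Op 3: route key 1: smallest pos >= 1 is 43 -> NA
Op 4: add NC@5 -> ring=[5:NC,43:NA,54:NB]
Op 5: route key 91: none >= 91, wrap to smallest pos 5 -> NC
Op 6: route key 18: smallest pos >= 18 is 43 -> NA
Op 7: add ND@30 -> ring=[5:NC,30:ND,43:NA,54:NB]
Op 8: add NE@27 -> ring=[5:NC,27:NE,30:ND,43:NA,54:NB]
Final route key 51: smallest pos >= 51 is 54 -> NB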